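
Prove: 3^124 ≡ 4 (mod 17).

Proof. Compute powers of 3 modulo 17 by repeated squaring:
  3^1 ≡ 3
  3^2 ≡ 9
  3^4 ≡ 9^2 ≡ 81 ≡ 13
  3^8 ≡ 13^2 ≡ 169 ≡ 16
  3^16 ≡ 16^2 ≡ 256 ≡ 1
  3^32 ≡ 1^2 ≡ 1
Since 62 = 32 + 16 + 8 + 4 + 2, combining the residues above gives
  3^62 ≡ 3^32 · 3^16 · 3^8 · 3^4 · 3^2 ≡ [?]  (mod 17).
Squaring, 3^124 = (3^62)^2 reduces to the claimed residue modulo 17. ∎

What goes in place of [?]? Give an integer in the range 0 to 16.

2

Multiply the listed residues: 1 · 1 · 16 · 13 · 9 = 1 → 16 → 208 → 1872.
Reducing modulo 17: 1872 = 110·17 + 2, so 3^62 ≡ 2.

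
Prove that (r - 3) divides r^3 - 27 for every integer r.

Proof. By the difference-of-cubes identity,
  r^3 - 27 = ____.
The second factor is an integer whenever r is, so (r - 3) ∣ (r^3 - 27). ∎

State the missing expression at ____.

(r - 3)(r^2 + 3r + 9)

a^3 - b^3 = (a - b)(a^2 + ab + b^2). With a = r, b = 3:
r^3 - 27 = (r - 3)(r^2 + 3r + 9).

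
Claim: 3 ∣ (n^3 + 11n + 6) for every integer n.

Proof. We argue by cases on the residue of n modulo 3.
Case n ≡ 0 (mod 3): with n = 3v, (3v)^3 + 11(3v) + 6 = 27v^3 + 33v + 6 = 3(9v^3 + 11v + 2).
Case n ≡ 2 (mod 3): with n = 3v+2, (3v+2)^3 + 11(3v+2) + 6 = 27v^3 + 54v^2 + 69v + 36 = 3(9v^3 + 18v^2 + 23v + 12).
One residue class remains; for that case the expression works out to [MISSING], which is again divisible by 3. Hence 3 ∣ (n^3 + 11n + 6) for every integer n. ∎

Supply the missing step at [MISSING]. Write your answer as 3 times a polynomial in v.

3(9v^3 + 9v^2 + 14v + 6)

Only n ≡ 1 (mod 3) is unaccounted for. Put n = 3v+1:
(3v+1)^3 + 11(3v+1) + 6 expands to 27v^3 + 27v^2 + 42v + 18,
and factoring out 3 leaves 3(9v^3 + 9v^2 + 14v + 6).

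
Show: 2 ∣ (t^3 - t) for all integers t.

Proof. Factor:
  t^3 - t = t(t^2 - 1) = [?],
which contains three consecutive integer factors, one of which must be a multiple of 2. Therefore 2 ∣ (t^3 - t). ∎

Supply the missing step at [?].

t(t^2 - 1) = t(t - 1)(t + 1) = (t - 1)t(t + 1).
These three factors are consecutive integers, so their product is divisible by 2.

(t - 1)t(t + 1)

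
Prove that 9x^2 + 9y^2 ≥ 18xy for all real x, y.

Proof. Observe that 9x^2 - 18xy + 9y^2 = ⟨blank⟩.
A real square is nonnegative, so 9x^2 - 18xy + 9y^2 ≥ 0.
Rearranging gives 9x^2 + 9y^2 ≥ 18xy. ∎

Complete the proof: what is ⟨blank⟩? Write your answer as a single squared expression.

(3x - 3y)^2

9x^2 - 18xy + 9y^2 is a perfect-square trinomial: the outer terms are (3x)^2 and (3y)^2, and the cross term is -2·3x·3y.
So 9x^2 - 18xy + 9y^2 = (3x - 3y)^2 ≥ 0.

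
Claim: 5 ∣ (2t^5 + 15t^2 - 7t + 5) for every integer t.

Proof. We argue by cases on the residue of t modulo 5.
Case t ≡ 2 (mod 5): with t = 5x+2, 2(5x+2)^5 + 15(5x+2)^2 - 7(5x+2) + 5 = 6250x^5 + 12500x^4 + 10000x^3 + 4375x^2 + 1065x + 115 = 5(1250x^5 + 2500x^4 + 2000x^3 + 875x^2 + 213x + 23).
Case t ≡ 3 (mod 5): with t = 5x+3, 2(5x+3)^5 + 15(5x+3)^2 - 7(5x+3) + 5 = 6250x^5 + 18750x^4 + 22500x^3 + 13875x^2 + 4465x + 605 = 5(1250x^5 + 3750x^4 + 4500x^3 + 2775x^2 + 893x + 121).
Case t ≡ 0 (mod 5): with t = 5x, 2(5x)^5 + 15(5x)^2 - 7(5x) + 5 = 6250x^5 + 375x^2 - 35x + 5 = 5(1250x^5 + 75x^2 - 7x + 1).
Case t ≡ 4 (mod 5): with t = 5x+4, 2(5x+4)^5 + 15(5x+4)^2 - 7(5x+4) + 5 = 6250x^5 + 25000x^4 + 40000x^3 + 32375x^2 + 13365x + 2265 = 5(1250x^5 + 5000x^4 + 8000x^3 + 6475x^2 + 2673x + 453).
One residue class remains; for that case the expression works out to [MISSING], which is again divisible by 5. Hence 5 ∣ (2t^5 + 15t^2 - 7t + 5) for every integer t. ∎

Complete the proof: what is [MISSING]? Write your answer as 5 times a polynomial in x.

Only t ≡ 1 (mod 5) is unaccounted for. Put t = 5x+1:
2(5x+1)^5 + 15(5x+1)^2 - 7(5x+1) + 5 expands to 6250x^5 + 6250x^4 + 2500x^3 + 875x^2 + 165x + 15,
and factoring out 5 leaves 5(1250x^5 + 1250x^4 + 500x^3 + 175x^2 + 33x + 3).

5(1250x^5 + 1250x^4 + 500x^3 + 175x^2 + 33x + 3)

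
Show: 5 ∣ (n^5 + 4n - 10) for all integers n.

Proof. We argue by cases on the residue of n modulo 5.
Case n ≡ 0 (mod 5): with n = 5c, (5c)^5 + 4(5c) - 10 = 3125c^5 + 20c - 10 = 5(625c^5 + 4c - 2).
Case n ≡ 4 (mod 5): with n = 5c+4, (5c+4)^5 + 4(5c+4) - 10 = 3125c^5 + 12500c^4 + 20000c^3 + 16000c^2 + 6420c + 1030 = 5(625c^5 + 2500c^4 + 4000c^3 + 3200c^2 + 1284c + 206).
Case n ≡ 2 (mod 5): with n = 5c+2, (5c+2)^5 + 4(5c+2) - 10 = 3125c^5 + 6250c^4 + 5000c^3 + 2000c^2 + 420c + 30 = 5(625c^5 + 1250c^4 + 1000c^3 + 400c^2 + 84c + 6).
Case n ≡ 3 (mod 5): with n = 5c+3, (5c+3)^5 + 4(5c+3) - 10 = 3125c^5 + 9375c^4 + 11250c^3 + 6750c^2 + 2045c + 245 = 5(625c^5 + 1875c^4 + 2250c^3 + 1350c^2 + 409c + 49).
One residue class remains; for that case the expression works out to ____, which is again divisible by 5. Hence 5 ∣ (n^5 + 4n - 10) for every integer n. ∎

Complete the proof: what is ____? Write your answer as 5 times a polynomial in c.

5(625c^5 + 625c^4 + 250c^3 + 50c^2 + 9c - 1)

Only n ≡ 1 (mod 5) is unaccounted for. Put n = 5c+1:
(5c+1)^5 + 4(5c+1) - 10 expands to 3125c^5 + 3125c^4 + 1250c^3 + 250c^2 + 45c - 5,
and factoring out 5 leaves 5(625c^5 + 625c^4 + 250c^3 + 50c^2 + 9c - 1).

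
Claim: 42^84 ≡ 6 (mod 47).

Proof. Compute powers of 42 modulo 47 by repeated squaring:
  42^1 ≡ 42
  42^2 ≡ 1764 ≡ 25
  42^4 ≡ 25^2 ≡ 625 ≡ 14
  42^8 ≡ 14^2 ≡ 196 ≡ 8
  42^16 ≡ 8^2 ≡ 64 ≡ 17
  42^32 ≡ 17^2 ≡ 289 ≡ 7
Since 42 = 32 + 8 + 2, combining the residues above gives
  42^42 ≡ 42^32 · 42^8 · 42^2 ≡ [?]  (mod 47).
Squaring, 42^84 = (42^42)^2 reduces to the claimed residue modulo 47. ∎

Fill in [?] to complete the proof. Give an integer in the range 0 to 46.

Multiply the listed residues: 7 · 8 · 25 = 56 → 1400.
Reducing modulo 47: 1400 = 29·47 + 37, so 42^42 ≡ 37.

37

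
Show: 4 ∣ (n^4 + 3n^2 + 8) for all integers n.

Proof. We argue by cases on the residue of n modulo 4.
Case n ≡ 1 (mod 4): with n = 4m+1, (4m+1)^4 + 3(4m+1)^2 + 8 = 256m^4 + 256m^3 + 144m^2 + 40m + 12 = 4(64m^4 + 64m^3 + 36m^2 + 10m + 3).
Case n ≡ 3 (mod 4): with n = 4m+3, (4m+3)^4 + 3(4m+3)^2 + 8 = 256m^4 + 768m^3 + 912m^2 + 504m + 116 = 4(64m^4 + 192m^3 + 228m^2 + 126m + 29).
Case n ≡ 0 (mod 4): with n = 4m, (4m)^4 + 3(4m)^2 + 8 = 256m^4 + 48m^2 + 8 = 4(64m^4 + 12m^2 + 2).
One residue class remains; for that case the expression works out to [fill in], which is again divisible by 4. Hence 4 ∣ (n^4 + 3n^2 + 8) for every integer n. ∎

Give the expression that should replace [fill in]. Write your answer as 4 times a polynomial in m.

4(64m^4 + 128m^3 + 108m^2 + 44m + 9)

The residues treated are {1, 3, 0}, so the missing case is n ≡ 2 (mod 4); write n = 4m+2.
Then (4m+2)^4 + 3(4m+2)^2 + 8 = 256m^4 + 512m^3 + 432m^2 + 176m + 36 = 4(64m^4 + 128m^3 + 108m^2 + 44m + 9).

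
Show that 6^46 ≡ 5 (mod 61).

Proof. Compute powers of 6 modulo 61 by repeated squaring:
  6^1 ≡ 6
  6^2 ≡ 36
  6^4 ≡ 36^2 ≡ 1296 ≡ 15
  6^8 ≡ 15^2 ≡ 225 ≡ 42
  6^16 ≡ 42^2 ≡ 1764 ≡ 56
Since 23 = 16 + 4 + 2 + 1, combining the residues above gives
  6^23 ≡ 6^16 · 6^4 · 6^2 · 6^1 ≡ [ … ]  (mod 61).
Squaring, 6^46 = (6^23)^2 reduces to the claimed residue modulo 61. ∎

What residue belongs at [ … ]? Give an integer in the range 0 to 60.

6^16 · 6^4 · 6^2 · 6^1 ≡ 56 · 15 · 36 · 6 = 181440.
181440 mod 61 = 26, so 6^23 ≡ 26 (mod 61).

26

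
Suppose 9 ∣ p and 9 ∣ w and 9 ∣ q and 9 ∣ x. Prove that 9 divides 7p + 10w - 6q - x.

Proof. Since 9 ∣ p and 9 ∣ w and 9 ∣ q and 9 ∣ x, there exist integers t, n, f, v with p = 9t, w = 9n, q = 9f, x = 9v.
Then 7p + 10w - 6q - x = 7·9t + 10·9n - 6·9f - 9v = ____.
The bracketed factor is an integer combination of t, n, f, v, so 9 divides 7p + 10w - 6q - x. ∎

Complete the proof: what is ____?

9(-6f + 10n + 7t - v)

Each term has a factor of 9: 7·9t + 10·9n - 6·9f - 9v = 9·(-6f + 10n + 7t - v).
Since -6f + 10n + 7t - v is an integer, 9 ∣ (7p + 10w - 6q - x).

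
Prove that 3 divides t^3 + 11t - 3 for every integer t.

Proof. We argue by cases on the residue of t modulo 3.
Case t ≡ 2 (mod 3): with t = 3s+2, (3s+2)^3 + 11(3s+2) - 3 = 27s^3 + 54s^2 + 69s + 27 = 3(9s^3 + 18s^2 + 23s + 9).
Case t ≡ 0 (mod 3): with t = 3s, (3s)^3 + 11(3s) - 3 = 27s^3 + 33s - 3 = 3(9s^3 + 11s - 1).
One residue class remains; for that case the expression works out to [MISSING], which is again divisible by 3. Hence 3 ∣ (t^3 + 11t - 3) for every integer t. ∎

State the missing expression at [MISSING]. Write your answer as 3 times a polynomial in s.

3(9s^3 + 9s^2 + 14s + 3)

The residues treated are {2, 0}, so the missing case is t ≡ 1 (mod 3); write t = 3s+1.
Then (3s+1)^3 + 11(3s+1) - 3 = 27s^3 + 27s^2 + 42s + 9 = 3(9s^3 + 9s^2 + 14s + 3).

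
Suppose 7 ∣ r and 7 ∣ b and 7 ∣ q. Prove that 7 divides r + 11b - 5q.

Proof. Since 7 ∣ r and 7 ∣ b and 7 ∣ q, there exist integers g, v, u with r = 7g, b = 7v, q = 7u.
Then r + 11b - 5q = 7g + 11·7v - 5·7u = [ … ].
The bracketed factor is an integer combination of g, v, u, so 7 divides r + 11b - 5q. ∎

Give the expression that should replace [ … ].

Pull the common 7 out of every term: 7g + 11·7v - 5·7u = 7(g - 5u + 11v).
g - 5u + 11v is an integer, which exhibits the divisibility.

7(g - 5u + 11v)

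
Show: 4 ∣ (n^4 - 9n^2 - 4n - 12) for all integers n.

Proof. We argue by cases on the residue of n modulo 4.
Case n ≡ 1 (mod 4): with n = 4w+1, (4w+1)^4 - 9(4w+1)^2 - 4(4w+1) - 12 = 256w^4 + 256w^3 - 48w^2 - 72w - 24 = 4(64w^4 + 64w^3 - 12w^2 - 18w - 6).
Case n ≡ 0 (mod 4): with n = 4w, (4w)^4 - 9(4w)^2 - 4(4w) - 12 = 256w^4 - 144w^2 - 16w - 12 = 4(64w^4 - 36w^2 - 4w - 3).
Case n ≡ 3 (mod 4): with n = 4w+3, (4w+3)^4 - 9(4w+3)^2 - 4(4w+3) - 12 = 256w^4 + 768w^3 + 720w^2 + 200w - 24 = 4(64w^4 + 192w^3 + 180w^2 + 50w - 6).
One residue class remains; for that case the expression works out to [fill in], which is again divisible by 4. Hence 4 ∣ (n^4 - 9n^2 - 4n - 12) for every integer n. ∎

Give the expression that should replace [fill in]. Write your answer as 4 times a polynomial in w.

4(64w^4 + 128w^3 + 60w^2 - 8w - 10)

The residues treated are {1, 0, 3}, so the missing case is n ≡ 2 (mod 4); write n = 4w+2.
Then (4w+2)^4 - 9(4w+2)^2 - 4(4w+2) - 12 = 256w^4 + 512w^3 + 240w^2 - 32w - 40 = 4(64w^4 + 128w^3 + 60w^2 - 8w - 10).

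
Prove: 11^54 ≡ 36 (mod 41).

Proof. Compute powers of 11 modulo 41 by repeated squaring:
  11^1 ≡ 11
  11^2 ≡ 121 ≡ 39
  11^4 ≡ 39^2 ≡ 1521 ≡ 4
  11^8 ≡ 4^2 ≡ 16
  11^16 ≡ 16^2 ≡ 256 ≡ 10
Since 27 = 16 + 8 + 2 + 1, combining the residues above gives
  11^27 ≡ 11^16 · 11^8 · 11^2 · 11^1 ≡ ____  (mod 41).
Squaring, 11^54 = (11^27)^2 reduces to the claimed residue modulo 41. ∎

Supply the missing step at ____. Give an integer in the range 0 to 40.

Multiply the listed residues: 10 · 16 · 39 · 11 = 160 → 6240 → 68640.
Reducing modulo 41: 68640 = 1674·41 + 6, so 11^27 ≡ 6.

6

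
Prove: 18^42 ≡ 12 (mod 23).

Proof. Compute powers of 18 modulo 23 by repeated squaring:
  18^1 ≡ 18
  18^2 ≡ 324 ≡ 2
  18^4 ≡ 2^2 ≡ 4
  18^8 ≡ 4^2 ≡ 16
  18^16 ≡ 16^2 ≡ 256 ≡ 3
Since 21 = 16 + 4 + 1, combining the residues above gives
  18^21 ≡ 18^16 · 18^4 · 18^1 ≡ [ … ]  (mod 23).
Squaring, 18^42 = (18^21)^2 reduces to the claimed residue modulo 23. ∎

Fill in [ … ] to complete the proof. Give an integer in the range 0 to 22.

Multiply the listed residues: 3 · 4 · 18 = 12 → 216.
Reducing modulo 23: 216 = 9·23 + 9, so 18^21 ≡ 9.

9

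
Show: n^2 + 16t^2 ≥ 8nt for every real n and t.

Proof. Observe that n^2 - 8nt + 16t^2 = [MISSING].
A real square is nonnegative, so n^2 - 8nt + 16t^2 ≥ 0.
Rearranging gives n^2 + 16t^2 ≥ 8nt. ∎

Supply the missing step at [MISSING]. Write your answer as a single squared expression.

n^2 - 8nt + 16t^2 is a perfect-square trinomial: the outer terms are (n)^2 and (4t)^2, and the cross term is -2·n·4t.
So n^2 - 8nt + 16t^2 = (n - 4t)^2 ≥ 0.

(n - 4t)^2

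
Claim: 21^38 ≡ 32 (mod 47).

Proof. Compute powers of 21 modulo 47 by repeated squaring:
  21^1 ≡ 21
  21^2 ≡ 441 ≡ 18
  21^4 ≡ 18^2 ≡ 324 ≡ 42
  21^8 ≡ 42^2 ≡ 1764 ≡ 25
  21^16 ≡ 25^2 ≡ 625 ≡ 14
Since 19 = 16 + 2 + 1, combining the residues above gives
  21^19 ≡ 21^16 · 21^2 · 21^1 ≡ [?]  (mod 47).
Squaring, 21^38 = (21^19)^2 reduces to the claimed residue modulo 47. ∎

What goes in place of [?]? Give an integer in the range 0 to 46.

Multiply the listed residues: 14 · 18 · 21 = 252 → 5292.
Reducing modulo 47: 5292 = 112·47 + 28, so 21^19 ≡ 28.

28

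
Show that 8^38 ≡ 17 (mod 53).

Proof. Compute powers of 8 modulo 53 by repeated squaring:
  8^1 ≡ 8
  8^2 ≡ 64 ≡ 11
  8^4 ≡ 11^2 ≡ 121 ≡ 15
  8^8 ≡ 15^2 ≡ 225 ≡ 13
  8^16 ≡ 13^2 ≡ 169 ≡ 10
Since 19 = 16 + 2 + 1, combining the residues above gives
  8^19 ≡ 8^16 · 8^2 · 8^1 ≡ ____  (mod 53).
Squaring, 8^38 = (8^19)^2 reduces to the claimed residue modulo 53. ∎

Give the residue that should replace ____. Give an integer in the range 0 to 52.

Multiply the listed residues: 10 · 11 · 8 = 110 → 880.
Reducing modulo 53: 880 = 16·53 + 32, so 8^19 ≡ 32.

32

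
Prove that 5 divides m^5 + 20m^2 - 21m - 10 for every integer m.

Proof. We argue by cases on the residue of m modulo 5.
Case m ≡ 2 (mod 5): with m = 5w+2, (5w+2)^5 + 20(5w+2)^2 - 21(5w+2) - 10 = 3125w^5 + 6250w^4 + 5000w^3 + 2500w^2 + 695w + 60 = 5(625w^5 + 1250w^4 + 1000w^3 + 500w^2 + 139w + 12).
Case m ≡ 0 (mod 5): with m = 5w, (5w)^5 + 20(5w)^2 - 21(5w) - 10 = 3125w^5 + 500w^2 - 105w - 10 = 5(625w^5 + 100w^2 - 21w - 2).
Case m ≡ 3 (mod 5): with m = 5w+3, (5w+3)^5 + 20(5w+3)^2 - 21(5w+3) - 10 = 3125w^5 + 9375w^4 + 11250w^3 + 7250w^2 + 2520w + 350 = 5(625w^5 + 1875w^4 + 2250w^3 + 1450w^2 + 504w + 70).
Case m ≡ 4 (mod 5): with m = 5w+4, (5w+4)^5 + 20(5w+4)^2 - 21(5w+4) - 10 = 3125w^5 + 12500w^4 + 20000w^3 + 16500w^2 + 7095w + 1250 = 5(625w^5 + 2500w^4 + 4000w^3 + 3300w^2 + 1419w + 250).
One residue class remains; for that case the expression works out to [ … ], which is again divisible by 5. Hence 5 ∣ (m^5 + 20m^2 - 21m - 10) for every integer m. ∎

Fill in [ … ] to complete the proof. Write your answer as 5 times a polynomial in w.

5(625w^5 + 625w^4 + 250w^3 + 150w^2 + 24w - 2)

The residues treated are {2, 0, 3, 4}, so the missing case is m ≡ 1 (mod 5); write m = 5w+1.
Then (5w+1)^5 + 20(5w+1)^2 - 21(5w+1) - 10 = 3125w^5 + 3125w^4 + 1250w^3 + 750w^2 + 120w - 10 = 5(625w^5 + 625w^4 + 250w^3 + 150w^2 + 24w - 2).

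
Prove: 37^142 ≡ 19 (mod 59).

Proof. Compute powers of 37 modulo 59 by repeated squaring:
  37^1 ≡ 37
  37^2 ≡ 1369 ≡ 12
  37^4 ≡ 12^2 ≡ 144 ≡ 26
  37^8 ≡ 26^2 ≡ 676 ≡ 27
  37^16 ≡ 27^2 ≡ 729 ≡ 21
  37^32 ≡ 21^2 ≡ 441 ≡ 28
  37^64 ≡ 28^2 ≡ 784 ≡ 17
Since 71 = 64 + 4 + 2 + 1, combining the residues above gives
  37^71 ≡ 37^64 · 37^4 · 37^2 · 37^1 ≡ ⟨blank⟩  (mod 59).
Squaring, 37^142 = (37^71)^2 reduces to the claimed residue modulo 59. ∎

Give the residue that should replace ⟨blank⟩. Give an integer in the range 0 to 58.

14

37^64 · 37^4 · 37^2 · 37^1 ≡ 17 · 26 · 12 · 37 = 196248.
196248 mod 59 = 14, so 37^71 ≡ 14 (mod 59).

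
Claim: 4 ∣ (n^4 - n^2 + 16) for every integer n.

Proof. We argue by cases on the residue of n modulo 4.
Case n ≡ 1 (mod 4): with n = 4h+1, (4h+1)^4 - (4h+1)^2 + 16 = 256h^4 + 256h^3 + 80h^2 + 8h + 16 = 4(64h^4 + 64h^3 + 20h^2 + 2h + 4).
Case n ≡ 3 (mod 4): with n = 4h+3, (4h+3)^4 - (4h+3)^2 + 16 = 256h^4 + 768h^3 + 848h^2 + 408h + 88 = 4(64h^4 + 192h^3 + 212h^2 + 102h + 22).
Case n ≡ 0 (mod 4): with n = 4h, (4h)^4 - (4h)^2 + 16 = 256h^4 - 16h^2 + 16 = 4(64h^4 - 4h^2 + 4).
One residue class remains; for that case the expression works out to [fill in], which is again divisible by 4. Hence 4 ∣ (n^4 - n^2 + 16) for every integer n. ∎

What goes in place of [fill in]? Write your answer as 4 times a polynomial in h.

4(64h^4 + 128h^3 + 92h^2 + 28h + 7)

Only n ≡ 2 (mod 4) is unaccounted for. Put n = 4h+2:
(4h+2)^4 - (4h+2)^2 + 16 expands to 256h^4 + 512h^3 + 368h^2 + 112h + 28,
and factoring out 4 leaves 4(64h^4 + 128h^3 + 92h^2 + 28h + 7).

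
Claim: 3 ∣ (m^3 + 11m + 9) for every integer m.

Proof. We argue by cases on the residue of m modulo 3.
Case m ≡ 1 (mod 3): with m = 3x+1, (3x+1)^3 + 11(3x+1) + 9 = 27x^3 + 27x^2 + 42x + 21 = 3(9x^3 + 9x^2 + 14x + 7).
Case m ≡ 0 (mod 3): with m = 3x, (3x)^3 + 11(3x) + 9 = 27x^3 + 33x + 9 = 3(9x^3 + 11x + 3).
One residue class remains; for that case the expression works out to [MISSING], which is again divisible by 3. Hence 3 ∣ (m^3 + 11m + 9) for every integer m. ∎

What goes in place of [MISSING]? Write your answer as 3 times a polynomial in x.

The residues treated are {1, 0}, so the missing case is m ≡ 2 (mod 3); write m = 3x+2.
Then (3x+2)^3 + 11(3x+2) + 9 = 27x^3 + 54x^2 + 69x + 39 = 3(9x^3 + 18x^2 + 23x + 13).

3(9x^3 + 18x^2 + 23x + 13)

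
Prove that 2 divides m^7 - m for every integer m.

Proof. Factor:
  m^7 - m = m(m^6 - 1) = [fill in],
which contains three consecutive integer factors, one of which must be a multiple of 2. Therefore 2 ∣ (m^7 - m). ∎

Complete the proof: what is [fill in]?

m^6 - 1 = (m^2 - 1)(m^4 + m^2 + 1), and m^2 - 1 = (m-1)(m+1).
So m(m^6 - 1) = (m - 1)m(m + 1)(m^4 + m^2 + 1).

(m - 1)m(m + 1)(m^4 + m^2 + 1)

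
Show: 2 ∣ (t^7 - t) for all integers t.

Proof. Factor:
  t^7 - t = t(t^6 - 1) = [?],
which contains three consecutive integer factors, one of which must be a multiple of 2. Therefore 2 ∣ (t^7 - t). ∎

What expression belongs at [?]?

(t - 1)t(t + 1)(t^4 + t^2 + 1)

t^6 - 1 = (t^2 - 1)(t^4 + t^2 + 1), and t^2 - 1 = (t-1)(t+1).
So t(t^6 - 1) = (t - 1)t(t + 1)(t^4 + t^2 + 1).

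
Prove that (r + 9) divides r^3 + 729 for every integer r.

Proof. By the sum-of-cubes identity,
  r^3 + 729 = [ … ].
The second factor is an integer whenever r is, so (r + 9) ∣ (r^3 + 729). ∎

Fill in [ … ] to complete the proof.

a^3 + b^3 = (a + b)(a^2 - ab + b^2). With a = r, b = 9:
r^3 + 729 = (r + 9)(r^2 - 9r + 81).

(r + 9)(r^2 - 9r + 81)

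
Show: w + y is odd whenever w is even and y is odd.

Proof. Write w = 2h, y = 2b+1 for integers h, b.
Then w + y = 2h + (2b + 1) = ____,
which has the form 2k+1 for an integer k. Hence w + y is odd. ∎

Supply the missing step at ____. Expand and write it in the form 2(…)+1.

2(b + h) + 1

2h + (2b + 1) = 2b + 2h + 1
= 2(b + h) + 1.
Since b + h is an integer, the sum is of the form 2k+1 for an integer k.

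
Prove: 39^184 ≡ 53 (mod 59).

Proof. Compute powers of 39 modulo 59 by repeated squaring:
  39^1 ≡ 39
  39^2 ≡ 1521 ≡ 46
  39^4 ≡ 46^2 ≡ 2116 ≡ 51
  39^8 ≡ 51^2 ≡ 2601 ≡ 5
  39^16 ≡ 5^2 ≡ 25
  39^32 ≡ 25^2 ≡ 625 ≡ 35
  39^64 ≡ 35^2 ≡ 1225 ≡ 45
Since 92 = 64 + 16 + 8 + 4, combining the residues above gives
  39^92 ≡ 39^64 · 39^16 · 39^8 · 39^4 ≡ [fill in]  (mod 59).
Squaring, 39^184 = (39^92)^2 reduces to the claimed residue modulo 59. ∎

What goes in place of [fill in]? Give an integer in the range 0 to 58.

39^64 · 39^16 · 39^8 · 39^4 ≡ 45 · 25 · 5 · 51 = 286875.
286875 mod 59 = 17, so 39^92 ≡ 17 (mod 59).

17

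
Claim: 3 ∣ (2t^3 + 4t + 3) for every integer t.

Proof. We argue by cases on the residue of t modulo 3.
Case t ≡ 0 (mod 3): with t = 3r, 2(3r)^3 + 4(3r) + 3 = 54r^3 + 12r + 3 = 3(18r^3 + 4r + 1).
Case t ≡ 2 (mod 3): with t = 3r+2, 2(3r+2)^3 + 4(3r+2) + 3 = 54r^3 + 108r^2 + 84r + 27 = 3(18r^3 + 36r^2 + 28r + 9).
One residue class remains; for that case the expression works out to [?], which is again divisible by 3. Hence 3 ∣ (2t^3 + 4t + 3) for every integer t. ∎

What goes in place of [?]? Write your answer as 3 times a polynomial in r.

3(18r^3 + 18r^2 + 10r + 3)

Only t ≡ 1 (mod 3) is unaccounted for. Put t = 3r+1:
2(3r+1)^3 + 4(3r+1) + 3 expands to 54r^3 + 54r^2 + 30r + 9,
and factoring out 3 leaves 3(18r^3 + 18r^2 + 10r + 3).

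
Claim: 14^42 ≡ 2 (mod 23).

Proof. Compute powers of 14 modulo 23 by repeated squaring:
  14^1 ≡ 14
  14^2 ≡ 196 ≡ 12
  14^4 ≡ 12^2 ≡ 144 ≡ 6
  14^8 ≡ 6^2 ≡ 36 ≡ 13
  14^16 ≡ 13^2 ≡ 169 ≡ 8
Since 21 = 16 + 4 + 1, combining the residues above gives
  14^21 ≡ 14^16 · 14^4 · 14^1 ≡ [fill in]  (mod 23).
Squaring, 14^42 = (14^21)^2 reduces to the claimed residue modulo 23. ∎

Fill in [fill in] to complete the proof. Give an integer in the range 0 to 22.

5

Multiply the listed residues: 8 · 6 · 14 = 48 → 672.
Reducing modulo 23: 672 = 29·23 + 5, so 14^21 ≡ 5.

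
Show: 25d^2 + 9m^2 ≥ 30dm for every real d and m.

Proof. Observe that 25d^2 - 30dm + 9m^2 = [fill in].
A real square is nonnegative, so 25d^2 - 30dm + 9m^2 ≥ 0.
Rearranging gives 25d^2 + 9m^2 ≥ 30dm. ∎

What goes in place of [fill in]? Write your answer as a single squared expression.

(5d - 3m)^2

25d^2 - 30dm + 9m^2 is a perfect-square trinomial: the outer terms are (5d)^2 and (3m)^2, and the cross term is -2·5d·3m.
So 25d^2 - 30dm + 9m^2 = (5d - 3m)^2 ≥ 0.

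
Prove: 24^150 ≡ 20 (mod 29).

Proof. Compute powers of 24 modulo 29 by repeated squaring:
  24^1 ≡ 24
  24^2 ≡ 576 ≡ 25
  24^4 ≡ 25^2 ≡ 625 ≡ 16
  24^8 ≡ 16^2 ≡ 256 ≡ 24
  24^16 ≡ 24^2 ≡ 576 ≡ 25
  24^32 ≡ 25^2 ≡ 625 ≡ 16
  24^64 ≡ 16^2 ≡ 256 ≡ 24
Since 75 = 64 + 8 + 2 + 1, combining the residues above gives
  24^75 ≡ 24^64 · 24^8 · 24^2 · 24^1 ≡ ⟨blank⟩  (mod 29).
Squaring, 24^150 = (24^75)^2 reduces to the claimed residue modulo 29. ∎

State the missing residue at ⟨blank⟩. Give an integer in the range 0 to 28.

Multiply the listed residues: 24 · 24 · 25 · 24 = 576 → 14400 → 345600.
Reducing modulo 29: 345600 = 11917·29 + 7, so 24^75 ≡ 7.

7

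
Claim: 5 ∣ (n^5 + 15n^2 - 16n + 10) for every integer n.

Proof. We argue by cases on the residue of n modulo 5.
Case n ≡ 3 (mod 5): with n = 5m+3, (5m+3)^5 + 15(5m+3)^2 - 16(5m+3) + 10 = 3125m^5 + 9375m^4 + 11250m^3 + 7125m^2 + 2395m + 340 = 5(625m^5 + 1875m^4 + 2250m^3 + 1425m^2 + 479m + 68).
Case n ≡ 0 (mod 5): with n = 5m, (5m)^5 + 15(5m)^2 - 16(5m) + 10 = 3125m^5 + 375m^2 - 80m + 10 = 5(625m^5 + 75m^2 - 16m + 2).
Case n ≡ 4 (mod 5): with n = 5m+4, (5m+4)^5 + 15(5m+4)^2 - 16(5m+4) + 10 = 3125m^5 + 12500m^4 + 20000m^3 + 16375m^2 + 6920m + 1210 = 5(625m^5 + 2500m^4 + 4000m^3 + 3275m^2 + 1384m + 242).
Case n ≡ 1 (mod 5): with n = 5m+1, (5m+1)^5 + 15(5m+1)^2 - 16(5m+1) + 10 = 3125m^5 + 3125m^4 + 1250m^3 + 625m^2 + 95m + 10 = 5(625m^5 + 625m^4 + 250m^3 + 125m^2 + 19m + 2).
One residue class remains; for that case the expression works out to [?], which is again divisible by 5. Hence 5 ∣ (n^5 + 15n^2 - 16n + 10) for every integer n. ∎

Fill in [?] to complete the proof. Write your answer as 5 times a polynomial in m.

The residues treated are {3, 0, 4, 1}, so the missing case is n ≡ 2 (mod 5); write n = 5m+2.
Then (5m+2)^5 + 15(5m+2)^2 - 16(5m+2) + 10 = 3125m^5 + 6250m^4 + 5000m^3 + 2375m^2 + 620m + 70 = 5(625m^5 + 1250m^4 + 1000m^3 + 475m^2 + 124m + 14).

5(625m^5 + 1250m^4 + 1000m^3 + 475m^2 + 124m + 14)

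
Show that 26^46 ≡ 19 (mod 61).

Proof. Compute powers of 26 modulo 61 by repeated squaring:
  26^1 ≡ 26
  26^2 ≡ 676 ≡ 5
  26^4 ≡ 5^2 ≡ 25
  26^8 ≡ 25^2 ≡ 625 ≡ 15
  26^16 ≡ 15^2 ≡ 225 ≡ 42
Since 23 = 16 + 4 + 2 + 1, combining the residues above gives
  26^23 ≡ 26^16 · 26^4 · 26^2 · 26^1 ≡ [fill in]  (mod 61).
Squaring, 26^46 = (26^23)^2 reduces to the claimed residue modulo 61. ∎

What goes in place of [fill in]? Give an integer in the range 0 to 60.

26^16 · 26^4 · 26^2 · 26^1 ≡ 42 · 25 · 5 · 26 = 136500.
136500 mod 61 = 43, so 26^23 ≡ 43 (mod 61).

43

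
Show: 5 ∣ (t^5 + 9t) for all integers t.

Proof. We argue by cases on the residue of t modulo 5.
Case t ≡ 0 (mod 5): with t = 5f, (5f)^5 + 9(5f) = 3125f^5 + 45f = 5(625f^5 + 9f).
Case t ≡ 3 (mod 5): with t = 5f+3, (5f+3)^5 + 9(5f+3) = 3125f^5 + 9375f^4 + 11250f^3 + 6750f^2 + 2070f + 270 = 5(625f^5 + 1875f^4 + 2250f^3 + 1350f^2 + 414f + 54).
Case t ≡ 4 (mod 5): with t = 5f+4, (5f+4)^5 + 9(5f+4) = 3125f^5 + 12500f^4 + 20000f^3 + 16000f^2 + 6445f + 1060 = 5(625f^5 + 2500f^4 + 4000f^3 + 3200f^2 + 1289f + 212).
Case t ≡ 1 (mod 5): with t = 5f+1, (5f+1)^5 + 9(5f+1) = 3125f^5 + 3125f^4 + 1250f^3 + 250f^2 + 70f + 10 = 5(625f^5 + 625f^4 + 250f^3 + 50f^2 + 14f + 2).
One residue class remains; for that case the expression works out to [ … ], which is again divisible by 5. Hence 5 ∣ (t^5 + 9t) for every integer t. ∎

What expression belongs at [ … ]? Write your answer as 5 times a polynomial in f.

Only t ≡ 2 (mod 5) is unaccounted for. Put t = 5f+2:
(5f+2)^5 + 9(5f+2) expands to 3125f^5 + 6250f^4 + 5000f^3 + 2000f^2 + 445f + 50,
and factoring out 5 leaves 5(625f^5 + 1250f^4 + 1000f^3 + 400f^2 + 89f + 10).

5(625f^5 + 1250f^4 + 1000f^3 + 400f^2 + 89f + 10)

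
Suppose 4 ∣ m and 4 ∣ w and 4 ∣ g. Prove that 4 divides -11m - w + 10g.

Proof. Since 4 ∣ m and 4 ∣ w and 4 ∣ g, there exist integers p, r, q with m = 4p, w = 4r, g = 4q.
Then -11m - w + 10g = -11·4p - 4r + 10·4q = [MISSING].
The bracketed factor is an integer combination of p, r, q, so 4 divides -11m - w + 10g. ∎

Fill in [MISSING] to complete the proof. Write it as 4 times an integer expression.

Each term has a factor of 4: -11·4p - 4r + 10·4q = 4·(-11p + 10q - r).
Since -11p + 10q - r is an integer, 4 ∣ (-11m - w + 10g).

4(-11p + 10q - r)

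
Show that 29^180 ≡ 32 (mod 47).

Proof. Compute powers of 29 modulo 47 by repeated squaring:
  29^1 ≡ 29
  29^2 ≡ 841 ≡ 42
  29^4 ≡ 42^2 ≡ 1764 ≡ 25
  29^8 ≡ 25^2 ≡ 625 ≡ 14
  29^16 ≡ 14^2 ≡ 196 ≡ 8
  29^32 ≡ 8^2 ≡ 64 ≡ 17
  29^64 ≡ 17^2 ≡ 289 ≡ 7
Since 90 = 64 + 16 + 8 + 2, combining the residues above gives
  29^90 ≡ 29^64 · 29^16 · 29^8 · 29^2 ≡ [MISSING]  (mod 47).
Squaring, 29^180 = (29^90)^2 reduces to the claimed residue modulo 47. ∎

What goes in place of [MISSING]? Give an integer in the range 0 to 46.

Multiply the listed residues: 7 · 8 · 14 · 42 = 56 → 784 → 32928.
Reducing modulo 47: 32928 = 700·47 + 28, so 29^90 ≡ 28.

28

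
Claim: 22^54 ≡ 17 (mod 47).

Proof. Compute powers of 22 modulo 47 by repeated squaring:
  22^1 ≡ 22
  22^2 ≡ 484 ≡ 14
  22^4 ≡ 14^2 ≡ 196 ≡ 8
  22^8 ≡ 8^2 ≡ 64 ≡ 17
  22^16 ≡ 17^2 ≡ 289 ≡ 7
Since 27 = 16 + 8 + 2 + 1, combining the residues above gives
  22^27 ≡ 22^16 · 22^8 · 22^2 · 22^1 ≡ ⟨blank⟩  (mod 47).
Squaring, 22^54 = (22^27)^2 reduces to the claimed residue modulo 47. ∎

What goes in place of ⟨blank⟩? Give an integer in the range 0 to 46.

22^16 · 22^8 · 22^2 · 22^1 ≡ 7 · 17 · 14 · 22 = 36652.
36652 mod 47 = 39, so 22^27 ≡ 39 (mod 47).

39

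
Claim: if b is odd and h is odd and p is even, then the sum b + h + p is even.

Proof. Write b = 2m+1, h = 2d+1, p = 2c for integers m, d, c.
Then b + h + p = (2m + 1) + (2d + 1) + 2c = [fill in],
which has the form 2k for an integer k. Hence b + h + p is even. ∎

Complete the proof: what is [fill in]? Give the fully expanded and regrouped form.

Expanding: (2m + 1) + (2d + 1) + 2c = 2c + 2d + 2m + 2.
Every term is even; pulling out the factor of 2 gives 2(c + d + m + 1).

2(c + d + m + 1)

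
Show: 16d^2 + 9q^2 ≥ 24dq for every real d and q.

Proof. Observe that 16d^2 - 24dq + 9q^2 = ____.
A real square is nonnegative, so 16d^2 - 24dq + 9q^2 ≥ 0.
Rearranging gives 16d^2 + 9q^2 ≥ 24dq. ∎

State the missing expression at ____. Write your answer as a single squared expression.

(4d - 3q)^2

The leading and trailing coefficients are 4^2 and 3^2, and 24 = 2·4·3, so the trinomial is (4d - 3q)^2.
Hence 16d^2 - 24dq + 9q^2 ≥ 0.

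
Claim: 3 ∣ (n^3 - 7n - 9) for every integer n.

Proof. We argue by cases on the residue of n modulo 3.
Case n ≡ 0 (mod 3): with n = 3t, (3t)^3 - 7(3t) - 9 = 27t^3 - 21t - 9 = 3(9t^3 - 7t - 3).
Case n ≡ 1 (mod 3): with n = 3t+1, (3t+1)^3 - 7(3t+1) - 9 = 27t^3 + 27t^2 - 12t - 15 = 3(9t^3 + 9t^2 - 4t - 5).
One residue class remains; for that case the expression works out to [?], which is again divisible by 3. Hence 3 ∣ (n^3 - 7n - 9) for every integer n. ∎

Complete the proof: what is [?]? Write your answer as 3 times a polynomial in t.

3(9t^3 + 18t^2 + 5t - 5)

The residues treated are {0, 1}, so the missing case is n ≡ 2 (mod 3); write n = 3t+2.
Then (3t+2)^3 - 7(3t+2) - 9 = 27t^3 + 54t^2 + 15t - 15 = 3(9t^3 + 18t^2 + 5t - 5).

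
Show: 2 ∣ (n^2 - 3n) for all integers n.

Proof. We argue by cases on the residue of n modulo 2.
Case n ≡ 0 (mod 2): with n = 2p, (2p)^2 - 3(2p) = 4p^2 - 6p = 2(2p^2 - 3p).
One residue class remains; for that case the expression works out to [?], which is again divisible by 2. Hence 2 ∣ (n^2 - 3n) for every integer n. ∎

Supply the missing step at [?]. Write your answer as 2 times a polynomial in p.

2(2p^2 - p - 1)

Only n ≡ 1 (mod 2) is unaccounted for. Put n = 2p+1:
(2p+1)^2 - 3(2p+1) expands to 4p^2 - 2p - 2,
and factoring out 2 leaves 2(2p^2 - p - 1).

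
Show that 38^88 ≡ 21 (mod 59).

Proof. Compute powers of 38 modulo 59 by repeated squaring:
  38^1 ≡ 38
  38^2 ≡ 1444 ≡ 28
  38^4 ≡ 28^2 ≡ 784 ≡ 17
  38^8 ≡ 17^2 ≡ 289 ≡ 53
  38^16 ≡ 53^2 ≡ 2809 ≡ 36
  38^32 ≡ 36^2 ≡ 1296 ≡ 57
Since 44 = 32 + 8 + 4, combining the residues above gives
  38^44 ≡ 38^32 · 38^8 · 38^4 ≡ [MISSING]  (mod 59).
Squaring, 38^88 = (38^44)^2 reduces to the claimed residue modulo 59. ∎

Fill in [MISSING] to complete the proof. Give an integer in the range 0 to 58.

Multiply the listed residues: 57 · 53 · 17 = 3021 → 51357.
Reducing modulo 59: 51357 = 870·59 + 27, so 38^44 ≡ 27.

27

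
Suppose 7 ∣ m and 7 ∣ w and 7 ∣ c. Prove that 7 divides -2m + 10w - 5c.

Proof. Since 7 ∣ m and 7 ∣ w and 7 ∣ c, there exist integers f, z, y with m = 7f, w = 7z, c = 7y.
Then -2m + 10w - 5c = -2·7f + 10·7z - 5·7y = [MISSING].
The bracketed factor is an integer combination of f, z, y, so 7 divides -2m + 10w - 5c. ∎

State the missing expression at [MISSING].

7(-2f - 5y + 10z)

Pull the common 7 out of every term: -2·7f + 10·7z - 5·7y = 7(-2f - 5y + 10z).
-2f - 5y + 10z is an integer, which exhibits the divisibility.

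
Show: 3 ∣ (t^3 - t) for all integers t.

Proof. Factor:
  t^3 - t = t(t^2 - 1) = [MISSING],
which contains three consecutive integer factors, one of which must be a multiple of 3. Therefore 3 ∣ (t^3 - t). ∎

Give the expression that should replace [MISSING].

t(t^2 - 1) = t(t - 1)(t + 1) = (t - 1)t(t + 1).
These three factors are consecutive integers, so their product is divisible by 3.

(t - 1)t(t + 1)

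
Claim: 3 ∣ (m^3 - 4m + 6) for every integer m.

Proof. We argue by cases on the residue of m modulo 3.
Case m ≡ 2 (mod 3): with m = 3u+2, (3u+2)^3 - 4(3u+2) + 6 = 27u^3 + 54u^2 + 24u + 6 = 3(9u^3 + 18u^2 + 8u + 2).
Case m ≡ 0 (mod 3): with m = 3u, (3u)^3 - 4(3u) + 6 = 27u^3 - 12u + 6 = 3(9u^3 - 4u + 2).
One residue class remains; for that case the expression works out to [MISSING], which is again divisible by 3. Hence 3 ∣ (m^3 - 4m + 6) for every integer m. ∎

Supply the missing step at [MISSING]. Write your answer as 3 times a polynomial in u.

3(9u^3 + 9u^2 - u + 1)

The residues treated are {2, 0}, so the missing case is m ≡ 1 (mod 3); write m = 3u+1.
Then (3u+1)^3 - 4(3u+1) + 6 = 27u^3 + 27u^2 - 3u + 3 = 3(9u^3 + 9u^2 - u + 1).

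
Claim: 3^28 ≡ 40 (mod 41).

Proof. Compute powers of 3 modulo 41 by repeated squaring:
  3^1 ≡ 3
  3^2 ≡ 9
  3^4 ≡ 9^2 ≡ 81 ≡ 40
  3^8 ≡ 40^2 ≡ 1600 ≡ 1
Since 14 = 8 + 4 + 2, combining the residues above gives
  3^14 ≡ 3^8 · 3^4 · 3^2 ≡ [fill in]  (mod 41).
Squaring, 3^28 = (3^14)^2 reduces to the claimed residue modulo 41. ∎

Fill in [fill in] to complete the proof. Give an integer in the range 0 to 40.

32

3^8 · 3^4 · 3^2 ≡ 1 · 40 · 9 = 360.
360 mod 41 = 32, so 3^14 ≡ 32 (mod 41).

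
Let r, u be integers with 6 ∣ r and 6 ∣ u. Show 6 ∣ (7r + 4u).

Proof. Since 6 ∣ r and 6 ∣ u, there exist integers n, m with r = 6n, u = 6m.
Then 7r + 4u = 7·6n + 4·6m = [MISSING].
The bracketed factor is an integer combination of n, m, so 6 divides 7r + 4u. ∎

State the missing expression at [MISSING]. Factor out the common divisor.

6(4m + 7n)

Pull the common 6 out of every term: 7·6n + 4·6m = 6(4m + 7n).
4m + 7n is an integer, which exhibits the divisibility.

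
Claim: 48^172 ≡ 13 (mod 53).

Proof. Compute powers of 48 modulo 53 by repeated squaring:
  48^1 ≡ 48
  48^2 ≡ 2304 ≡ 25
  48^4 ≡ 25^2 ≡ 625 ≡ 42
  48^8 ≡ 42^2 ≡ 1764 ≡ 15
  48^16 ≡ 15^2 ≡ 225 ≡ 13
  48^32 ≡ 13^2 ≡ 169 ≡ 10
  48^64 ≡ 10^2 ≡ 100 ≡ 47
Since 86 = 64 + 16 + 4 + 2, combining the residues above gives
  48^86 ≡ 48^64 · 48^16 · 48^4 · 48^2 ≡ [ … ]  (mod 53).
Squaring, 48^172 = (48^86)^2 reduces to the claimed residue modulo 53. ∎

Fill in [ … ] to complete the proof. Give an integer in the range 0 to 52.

38

Multiply the listed residues: 47 · 13 · 42 · 25 = 611 → 25662 → 641550.
Reducing modulo 53: 641550 = 12104·53 + 38, so 48^86 ≡ 38.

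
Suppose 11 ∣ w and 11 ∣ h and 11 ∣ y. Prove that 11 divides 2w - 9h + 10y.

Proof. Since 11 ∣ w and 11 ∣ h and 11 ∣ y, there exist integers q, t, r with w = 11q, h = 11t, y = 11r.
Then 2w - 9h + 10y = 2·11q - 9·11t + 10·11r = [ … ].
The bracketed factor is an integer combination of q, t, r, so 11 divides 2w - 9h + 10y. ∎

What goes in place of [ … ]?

11(2q + 10r - 9t)

Each term has a factor of 11: 2·11q - 9·11t + 10·11r = 11·(2q + 10r - 9t).
Since 2q + 10r - 9t is an integer, 11 ∣ (2w - 9h + 10y).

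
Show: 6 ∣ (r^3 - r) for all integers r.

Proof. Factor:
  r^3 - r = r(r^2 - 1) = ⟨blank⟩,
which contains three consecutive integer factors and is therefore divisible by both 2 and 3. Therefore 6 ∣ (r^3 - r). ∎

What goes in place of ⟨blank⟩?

(r - 1)r(r + 1)

r(r^2 - 1) = r(r - 1)(r + 1) = (r - 1)r(r + 1).
These three factors are consecutive integers, so their product is divisible by 6.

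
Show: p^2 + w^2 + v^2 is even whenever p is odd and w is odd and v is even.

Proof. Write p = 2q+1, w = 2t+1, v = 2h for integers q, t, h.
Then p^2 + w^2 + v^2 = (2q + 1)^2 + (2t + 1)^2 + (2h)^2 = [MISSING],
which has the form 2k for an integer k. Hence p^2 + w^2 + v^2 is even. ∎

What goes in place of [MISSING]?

2(2h^2 + 2q^2 + 2q + 2t^2 + 2t + 1)

(2q + 1)^2 + (2t + 1)^2 + (2h)^2 = 4h^2 + 4q^2 + 4q + 4t^2 + 4t + 2
= 2(2h^2 + 2q^2 + 2q + 2t^2 + 2t + 1).
Since 2h^2 + 2q^2 + 2q + 2t^2 + 2t + 1 is an integer, the sum of squares is of the form 2k for an integer k.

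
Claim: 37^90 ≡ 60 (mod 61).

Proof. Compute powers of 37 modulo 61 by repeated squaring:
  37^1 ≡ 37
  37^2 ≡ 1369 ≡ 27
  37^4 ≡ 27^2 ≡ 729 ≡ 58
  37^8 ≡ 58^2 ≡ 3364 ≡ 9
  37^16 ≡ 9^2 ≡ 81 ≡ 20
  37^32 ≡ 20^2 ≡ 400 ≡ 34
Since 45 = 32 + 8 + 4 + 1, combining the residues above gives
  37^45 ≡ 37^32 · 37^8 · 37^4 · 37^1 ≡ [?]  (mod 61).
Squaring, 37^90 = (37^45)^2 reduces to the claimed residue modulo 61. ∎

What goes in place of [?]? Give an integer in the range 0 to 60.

37^32 · 37^8 · 37^4 · 37^1 ≡ 34 · 9 · 58 · 37 = 656676.
656676 mod 61 = 11, so 37^45 ≡ 11 (mod 61).

11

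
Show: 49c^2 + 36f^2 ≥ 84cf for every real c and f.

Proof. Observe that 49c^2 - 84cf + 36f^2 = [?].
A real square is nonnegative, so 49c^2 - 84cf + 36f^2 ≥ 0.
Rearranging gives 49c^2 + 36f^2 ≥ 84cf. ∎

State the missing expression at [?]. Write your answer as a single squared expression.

The leading and trailing coefficients are 7^2 and 6^2, and 84 = 2·7·6, so the trinomial is (7c - 6f)^2.
Hence 49c^2 - 84cf + 36f^2 ≥ 0.

(7c - 6f)^2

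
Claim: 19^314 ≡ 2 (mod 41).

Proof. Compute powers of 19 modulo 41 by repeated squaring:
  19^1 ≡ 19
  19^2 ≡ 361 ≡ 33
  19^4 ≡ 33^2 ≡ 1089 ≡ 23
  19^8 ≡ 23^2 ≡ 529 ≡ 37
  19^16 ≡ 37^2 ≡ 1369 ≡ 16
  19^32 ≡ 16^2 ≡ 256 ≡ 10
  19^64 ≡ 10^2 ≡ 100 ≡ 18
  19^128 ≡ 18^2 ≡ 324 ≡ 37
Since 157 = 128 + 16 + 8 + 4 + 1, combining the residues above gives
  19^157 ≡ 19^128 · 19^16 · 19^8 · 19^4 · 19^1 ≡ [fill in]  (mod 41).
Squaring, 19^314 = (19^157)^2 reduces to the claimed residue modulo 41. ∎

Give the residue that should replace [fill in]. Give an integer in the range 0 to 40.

24

19^128 · 19^16 · 19^8 · 19^4 · 19^1 ≡ 37 · 16 · 37 · 23 · 19 = 9572048.
9572048 mod 41 = 24, so 19^157 ≡ 24 (mod 41).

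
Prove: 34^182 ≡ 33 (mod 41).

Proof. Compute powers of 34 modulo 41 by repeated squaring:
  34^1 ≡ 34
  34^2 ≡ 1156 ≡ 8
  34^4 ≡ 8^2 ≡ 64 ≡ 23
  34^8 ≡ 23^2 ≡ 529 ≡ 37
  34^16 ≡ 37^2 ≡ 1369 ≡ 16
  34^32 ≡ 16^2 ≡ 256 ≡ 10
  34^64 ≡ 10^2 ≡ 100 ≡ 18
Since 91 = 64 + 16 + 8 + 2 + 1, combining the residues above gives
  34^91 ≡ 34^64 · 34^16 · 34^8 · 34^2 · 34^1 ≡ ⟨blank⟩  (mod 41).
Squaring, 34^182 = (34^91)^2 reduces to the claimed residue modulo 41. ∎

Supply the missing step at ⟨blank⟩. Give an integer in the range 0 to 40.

Multiply the listed residues: 18 · 16 · 37 · 8 · 34 = 288 → 10656 → 85248 → 2898432.
Reducing modulo 41: 2898432 = 70693·41 + 19, so 34^91 ≡ 19.

19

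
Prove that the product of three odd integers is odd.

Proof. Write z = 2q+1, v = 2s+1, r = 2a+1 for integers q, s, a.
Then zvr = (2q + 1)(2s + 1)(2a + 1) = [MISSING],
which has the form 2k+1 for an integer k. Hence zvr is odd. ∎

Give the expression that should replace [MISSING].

2(4aqs + 2aq + 2as + a + 2qs + q + s) + 1

(2q + 1)(2s + 1)(2a + 1) = 8aqs + 4aq + 4as + 2a + 4qs + 2q + 2s + 1
= 2(4aqs + 2aq + 2as + a + 2qs + q + s) + 1.
Since 4aqs + 2aq + 2as + a + 2qs + q + s is an integer, the product is of the form 2k+1 for an integer k.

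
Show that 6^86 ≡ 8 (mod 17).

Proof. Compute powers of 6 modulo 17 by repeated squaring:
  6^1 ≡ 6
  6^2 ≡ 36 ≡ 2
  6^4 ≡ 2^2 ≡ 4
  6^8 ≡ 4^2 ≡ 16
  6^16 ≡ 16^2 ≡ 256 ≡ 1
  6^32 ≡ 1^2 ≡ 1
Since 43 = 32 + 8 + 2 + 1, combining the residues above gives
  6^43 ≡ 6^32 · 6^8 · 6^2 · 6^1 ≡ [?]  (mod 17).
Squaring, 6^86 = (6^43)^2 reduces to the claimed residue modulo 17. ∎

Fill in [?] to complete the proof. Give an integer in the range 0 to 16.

5

Multiply the listed residues: 1 · 16 · 2 · 6 = 16 → 32 → 192.
Reducing modulo 17: 192 = 11·17 + 5, so 6^43 ≡ 5.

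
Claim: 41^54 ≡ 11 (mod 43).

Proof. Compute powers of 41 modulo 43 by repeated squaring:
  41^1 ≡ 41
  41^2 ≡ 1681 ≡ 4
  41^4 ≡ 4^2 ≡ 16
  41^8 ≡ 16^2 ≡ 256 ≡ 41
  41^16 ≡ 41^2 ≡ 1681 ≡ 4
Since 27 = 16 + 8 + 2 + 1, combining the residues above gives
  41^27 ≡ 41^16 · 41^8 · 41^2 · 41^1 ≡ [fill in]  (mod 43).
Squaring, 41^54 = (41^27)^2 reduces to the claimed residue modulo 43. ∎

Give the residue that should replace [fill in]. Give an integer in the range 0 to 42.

41^16 · 41^8 · 41^2 · 41^1 ≡ 4 · 41 · 4 · 41 = 26896.
26896 mod 43 = 21, so 41^27 ≡ 21 (mod 43).

21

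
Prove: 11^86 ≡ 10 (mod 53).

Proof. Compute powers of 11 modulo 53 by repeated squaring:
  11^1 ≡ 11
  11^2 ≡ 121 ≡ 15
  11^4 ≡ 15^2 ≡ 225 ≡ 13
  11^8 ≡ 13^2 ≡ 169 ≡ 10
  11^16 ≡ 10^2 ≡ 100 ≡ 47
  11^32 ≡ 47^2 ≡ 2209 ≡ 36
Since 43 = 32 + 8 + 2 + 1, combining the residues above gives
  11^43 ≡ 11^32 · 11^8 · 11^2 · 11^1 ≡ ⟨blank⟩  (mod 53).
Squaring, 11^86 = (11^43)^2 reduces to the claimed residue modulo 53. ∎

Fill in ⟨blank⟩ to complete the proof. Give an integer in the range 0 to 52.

Multiply the listed residues: 36 · 10 · 15 · 11 = 360 → 5400 → 59400.
Reducing modulo 53: 59400 = 1120·53 + 40, so 11^43 ≡ 40.

40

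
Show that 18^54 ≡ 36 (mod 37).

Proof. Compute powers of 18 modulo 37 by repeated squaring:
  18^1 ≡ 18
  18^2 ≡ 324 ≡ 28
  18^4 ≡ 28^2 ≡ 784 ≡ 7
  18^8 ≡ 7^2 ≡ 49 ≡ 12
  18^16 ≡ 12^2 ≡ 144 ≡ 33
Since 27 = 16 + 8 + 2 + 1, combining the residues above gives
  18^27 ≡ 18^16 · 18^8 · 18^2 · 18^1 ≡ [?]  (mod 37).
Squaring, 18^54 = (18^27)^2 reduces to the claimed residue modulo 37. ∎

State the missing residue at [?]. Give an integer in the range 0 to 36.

6

18^16 · 18^8 · 18^2 · 18^1 ≡ 33 · 12 · 28 · 18 = 199584.
199584 mod 37 = 6, so 18^27 ≡ 6 (mod 37).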